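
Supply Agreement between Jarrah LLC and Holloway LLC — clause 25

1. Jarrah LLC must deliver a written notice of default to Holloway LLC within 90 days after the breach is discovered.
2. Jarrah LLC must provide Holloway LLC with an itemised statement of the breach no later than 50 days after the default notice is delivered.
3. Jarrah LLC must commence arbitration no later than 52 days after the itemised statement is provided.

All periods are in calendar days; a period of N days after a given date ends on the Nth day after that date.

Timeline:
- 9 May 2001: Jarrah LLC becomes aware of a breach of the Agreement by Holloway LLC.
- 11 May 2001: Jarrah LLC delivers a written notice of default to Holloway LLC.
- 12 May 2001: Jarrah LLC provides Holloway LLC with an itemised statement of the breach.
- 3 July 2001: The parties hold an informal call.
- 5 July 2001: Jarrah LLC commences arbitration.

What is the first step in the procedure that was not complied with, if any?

(1) due by 9 May 2001 + 90 days = 7 August 2001; done 11 May 2001 — timely.
(2) due by 11 May 2001 + 50 days = 30 June 2001; 12 May 2001 is within that limit.
(3) due by 12 May 2001 + 52 days = 3 July 2001; done 5 July 2001 — 2 days late.
Later steps need not be reached.

Step 3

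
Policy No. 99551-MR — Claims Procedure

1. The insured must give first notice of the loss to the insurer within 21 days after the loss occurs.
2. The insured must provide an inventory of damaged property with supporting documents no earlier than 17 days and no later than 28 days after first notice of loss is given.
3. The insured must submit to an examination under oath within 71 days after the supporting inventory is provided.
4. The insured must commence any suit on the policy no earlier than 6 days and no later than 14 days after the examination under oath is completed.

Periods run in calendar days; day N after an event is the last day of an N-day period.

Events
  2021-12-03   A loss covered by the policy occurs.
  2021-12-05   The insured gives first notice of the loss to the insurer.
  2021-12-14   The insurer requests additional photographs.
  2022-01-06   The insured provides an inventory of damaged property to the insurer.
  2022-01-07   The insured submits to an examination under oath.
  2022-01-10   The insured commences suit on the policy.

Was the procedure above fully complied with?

No

(1) due by 2021-12-03 + 21 days = 2021-12-24; done 2021-12-05 — timely.
(2) the permitted window runs from 2021-12-05 + 17 = 2021-12-22 to 2021-12-05 + 28 = 2022-01-02; done 2022-01-06 — 4 days after the window closed.
No need to go further; step 2 was not satisfied.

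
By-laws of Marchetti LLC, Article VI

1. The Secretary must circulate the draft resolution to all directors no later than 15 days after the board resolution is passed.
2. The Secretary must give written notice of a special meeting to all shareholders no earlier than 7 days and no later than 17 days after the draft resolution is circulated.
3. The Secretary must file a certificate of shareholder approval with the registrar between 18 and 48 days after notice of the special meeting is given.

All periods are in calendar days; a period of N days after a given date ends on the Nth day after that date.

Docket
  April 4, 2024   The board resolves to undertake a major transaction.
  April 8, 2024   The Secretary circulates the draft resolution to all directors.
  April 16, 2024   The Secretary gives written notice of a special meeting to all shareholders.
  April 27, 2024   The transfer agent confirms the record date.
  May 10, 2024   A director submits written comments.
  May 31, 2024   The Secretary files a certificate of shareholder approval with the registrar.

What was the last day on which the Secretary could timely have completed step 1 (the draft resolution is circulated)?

Step 1 runs from April 4, 2024, when the board resolution is passed. 15 days after April 4, 2024 is April 19, 2024.

April 19, 2024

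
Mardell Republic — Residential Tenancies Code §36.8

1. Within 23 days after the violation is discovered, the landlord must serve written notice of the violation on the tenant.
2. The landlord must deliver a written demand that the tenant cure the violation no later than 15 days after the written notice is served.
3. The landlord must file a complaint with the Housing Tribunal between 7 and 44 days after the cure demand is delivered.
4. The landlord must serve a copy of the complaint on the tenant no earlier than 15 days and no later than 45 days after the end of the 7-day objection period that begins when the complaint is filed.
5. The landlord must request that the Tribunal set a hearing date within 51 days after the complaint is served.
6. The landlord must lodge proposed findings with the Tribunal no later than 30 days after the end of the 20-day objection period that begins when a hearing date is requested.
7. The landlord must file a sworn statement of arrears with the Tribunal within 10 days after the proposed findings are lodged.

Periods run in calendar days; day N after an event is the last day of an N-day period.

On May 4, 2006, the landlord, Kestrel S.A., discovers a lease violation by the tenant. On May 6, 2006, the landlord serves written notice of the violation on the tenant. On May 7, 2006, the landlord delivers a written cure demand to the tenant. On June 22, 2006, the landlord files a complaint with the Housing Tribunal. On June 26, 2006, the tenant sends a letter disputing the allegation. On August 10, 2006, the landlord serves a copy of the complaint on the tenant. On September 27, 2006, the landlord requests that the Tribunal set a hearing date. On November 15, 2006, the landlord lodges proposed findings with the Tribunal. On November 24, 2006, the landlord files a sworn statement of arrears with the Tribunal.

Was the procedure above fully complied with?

Step 1: 23 days after May 4, 2006 (when the violation is discovered) is May 27, 2006; done May 6, 2006 — timely.
Step 2: 15 days after May 6, 2006 (when the written notice is served) is May 21, 2006; done May 7, 2006 — timely.
Step 3: the window is 7–44 days after May 7, 2006 (when the cure demand is delivered), so May 14, 2006 through June 20, 2006; June 22, 2006 is 2 days past the end of the window.

No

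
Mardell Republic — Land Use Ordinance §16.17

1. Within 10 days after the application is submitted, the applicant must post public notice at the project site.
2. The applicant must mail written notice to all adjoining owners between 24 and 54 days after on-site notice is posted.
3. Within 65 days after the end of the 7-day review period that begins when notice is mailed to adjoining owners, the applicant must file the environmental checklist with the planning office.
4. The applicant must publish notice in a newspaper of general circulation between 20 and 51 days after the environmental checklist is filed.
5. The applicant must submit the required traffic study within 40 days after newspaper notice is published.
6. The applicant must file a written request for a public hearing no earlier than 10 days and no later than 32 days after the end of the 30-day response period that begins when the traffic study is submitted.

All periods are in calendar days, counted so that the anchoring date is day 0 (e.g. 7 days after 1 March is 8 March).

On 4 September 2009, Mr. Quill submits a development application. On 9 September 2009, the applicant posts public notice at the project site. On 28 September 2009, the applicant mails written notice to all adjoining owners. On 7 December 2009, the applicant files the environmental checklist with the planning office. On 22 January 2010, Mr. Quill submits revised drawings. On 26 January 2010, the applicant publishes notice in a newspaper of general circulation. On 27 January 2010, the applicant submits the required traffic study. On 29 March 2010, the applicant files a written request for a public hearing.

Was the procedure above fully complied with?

No

Step 1: 10 days after 4 September 2009 (when the application is submitted) is 14 September 2009; completed 9 September 2009, before the deadline.
Step 2: the window is 24–54 days after 9 September 2009 (when on-site notice is posted), so 3 October 2009 through 2 November 2009; 28 September 2009 is 5 days too early.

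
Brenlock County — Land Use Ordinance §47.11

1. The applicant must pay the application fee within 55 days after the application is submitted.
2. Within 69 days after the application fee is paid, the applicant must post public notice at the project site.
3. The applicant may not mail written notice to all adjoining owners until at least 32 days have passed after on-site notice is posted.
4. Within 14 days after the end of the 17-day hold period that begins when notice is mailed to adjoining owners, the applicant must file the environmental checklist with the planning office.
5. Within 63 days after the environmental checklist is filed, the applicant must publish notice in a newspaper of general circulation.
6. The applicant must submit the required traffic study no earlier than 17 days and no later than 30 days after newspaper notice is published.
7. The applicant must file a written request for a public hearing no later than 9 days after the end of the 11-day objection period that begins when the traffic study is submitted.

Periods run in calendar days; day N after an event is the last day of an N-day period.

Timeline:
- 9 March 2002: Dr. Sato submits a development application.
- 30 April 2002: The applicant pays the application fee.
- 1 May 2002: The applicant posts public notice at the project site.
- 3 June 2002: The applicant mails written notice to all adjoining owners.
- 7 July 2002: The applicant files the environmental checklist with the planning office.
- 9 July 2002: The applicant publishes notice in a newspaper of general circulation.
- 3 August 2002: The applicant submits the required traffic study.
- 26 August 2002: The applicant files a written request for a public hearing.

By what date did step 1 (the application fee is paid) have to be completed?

Step 1 runs from 9 March 2002, when the application is submitted. 55 days after 9 March 2002 is 3 May 2002.

3 May 2002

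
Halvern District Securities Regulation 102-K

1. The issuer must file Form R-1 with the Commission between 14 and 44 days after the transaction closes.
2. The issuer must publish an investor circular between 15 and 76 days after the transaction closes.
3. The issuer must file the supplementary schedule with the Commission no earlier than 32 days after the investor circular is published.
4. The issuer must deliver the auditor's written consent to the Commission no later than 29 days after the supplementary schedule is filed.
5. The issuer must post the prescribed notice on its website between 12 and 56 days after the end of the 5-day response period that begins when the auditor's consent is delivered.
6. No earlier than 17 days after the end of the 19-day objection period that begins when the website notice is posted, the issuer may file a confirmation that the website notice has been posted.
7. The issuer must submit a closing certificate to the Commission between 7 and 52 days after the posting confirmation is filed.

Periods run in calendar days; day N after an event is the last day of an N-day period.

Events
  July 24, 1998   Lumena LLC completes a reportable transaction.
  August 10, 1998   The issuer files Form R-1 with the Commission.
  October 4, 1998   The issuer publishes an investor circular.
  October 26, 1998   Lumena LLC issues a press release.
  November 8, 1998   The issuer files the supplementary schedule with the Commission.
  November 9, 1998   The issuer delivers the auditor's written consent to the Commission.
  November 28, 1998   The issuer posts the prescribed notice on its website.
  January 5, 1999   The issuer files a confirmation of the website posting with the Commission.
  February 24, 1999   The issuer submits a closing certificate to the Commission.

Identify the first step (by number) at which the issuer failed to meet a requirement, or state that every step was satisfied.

None — every step was satisfied

(1) the permitted window runs from July 24, 1998 + 14 = August 7, 1998 to July 24, 1998 + 44 = September 6, 1998; August 10, 1998 falls inside that range.
(2) the permitted window runs from July 24, 1998 + 15 = August 8, 1998 to July 24, 1998 + 76 = October 8, 1998; October 4, 1998 falls inside that range.
(3) permitted from October 4, 1998 + 32 days = November 5, 1998 onward; November 8, 1998 is on or after that date.
(4) due by November 8, 1998 + 29 days = December 7, 1998; November 9, 1998 is within that limit.
(5) the permitted window runs from November 14, 1998 + 12 = November 26, 1998 to November 14, 1998 + 56 = January 9, 1999; done November 28, 1998 — within the window.
(6) permitted from December 17, 1998 + 17 days = January 3, 1999 onward; January 5, 1999 is on or after that date.
(7) the permitted window runs from January 5, 1999 + 7 = January 12, 1999 to January 5, 1999 + 52 = February 26, 1999; February 24, 1999 falls inside that range.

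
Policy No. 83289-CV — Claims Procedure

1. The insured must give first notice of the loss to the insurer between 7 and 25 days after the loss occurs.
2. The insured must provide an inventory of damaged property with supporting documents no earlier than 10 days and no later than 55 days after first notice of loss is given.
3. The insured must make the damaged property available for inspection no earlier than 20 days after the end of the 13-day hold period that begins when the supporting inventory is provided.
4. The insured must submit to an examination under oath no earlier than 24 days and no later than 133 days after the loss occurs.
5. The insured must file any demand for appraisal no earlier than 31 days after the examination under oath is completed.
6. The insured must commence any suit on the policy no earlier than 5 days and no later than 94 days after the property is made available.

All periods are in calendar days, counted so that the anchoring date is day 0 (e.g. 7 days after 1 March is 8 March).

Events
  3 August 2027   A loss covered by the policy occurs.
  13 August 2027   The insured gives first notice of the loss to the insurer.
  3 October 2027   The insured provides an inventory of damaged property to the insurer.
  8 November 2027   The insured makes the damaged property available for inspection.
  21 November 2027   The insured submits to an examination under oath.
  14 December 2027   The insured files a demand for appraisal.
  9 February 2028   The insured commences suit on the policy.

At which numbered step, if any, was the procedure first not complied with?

Step 1: the window is 7–25 days after 3 August 2027 (when the loss occurs), so 10 August 2027 through 28 August 2027; 13 August 2027 falls inside that range.
Step 2: the window is 10–55 days after 13 August 2027 (when first notice of loss is given), so 23 August 2027 through 7 October 2027; done 3 October 2027 — within the window.
Step 3: the earliest permitted date is 20 days after 16 October 2027 (end of the 13-day hold period, which began when the supporting inventory is provided on 3 October 2027), i.e. 5 November 2027; done 8 November 2027, after the minimum wait.
Step 4: the window is 24–133 days after 3 August 2027 (when the loss occurs), so 27 August 2027 through 14 December 2027; done 21 November 2027, which is between those dates.
Step 5: the earliest permitted date is 31 days after 21 November 2027 (when the examination under oath is completed), i.e. 22 December 2027; acted on 14 December 2027, 8 days prematurely.

Step 5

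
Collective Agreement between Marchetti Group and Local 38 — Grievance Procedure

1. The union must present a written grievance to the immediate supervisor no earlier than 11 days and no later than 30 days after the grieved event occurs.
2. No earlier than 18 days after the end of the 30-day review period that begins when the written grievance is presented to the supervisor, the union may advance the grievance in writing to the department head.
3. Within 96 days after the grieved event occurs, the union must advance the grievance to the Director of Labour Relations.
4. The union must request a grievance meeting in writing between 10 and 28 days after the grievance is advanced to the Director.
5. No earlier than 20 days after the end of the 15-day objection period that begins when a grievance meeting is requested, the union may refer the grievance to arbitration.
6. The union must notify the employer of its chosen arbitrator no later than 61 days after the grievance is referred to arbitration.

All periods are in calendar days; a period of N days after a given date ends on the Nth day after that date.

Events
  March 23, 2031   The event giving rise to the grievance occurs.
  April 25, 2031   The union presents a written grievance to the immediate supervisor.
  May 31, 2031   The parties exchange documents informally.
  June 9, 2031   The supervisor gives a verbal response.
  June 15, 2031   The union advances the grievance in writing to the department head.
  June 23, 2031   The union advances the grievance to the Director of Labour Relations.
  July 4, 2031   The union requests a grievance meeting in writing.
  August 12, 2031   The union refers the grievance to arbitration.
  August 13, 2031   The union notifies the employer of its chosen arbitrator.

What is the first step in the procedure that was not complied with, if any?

Step 1

Step 1 — 11 and 30 days from March 23, 2031 (when the grieved event occurs) are April 3, 2031 and April 22, 2031 respectively; done April 25, 2031 — 3 days after the window closed.
Later steps need not be reached.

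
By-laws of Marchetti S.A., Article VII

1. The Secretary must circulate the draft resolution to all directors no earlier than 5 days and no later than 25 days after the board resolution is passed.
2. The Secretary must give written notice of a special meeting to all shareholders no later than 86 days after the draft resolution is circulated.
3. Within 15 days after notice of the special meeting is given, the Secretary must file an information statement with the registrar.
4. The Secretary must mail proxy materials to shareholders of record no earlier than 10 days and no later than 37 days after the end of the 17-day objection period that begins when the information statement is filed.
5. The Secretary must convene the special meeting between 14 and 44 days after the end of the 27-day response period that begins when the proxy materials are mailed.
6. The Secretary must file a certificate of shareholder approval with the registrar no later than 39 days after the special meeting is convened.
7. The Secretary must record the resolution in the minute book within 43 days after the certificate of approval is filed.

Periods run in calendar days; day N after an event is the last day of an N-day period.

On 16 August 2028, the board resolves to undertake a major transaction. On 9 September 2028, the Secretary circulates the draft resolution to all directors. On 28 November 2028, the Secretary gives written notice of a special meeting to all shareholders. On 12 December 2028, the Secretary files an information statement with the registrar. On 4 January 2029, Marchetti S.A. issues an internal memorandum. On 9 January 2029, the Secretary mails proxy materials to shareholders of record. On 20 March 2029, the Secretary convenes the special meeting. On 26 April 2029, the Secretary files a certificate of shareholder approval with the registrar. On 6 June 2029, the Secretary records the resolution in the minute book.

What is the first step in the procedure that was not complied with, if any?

Step 1: the window is 5–25 days after 16 August 2028 (when the board resolution is passed), so 21 August 2028 through 10 September 2028; done 9 September 2028, which is between those dates.
Step 2: 86 days after 9 September 2028 (when the draft resolution is circulated) is 4 December 2028; 28 November 2028 is within that limit.
Step 3: 15 days after 28 November 2028 (when notice of the special meeting is given) is 13 December 2028; done 12 December 2028 — timely.
Step 4: the window is 10–37 days after 29 December 2028 (end of the 17-day objection period, which began when the information statement is filed on 12 December 2028), so 8 January 2029 through 4 February 2029; done 9 January 2029, which is between those dates.
Step 5: the window is 14–44 days after 5 February 2029 (end of the 27-day response period, which began when the proxy materials are mailed on 9 January 2029), so 19 February 2029 through 21 March 2029; done 20 March 2029 — within the window.
Step 6: 39 days after 20 March 2029 (when the special meeting is convened) is 28 April 2029; 26 April 2029 is within that limit.
Step 7: 43 days after 26 April 2029 (when the certificate of approval is filed) is 8 June 2029; 6 June 2029 is within that limit.

None — every step was satisfied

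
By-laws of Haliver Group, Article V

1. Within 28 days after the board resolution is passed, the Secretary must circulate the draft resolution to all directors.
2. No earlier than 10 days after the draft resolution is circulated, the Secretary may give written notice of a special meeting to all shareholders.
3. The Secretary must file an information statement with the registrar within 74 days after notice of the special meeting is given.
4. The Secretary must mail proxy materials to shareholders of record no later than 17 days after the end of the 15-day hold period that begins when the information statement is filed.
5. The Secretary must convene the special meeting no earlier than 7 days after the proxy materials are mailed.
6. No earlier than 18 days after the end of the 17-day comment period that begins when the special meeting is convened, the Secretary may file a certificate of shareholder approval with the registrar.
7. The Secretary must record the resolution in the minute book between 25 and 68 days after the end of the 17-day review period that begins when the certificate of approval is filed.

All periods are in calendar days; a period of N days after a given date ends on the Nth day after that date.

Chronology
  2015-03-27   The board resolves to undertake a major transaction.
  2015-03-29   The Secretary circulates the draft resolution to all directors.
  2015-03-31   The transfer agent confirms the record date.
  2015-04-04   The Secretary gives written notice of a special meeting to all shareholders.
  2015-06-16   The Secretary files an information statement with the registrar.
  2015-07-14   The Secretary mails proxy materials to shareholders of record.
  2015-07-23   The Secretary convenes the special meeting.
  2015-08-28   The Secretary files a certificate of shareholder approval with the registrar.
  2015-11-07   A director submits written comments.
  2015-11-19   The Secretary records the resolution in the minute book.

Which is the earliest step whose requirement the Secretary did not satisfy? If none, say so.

Step 2

Step 1: 28 days after 2015-03-27 (when the board resolution is passed) is 2015-04-24; 2015-03-29 is within that limit.
Step 2: the earliest permitted date is 10 days after 2015-03-29 (when the draft resolution is circulated), i.e. 2015-04-08; acted on 2015-04-04, 4 days prematurely.
The procedure was therefore not followed at step 2.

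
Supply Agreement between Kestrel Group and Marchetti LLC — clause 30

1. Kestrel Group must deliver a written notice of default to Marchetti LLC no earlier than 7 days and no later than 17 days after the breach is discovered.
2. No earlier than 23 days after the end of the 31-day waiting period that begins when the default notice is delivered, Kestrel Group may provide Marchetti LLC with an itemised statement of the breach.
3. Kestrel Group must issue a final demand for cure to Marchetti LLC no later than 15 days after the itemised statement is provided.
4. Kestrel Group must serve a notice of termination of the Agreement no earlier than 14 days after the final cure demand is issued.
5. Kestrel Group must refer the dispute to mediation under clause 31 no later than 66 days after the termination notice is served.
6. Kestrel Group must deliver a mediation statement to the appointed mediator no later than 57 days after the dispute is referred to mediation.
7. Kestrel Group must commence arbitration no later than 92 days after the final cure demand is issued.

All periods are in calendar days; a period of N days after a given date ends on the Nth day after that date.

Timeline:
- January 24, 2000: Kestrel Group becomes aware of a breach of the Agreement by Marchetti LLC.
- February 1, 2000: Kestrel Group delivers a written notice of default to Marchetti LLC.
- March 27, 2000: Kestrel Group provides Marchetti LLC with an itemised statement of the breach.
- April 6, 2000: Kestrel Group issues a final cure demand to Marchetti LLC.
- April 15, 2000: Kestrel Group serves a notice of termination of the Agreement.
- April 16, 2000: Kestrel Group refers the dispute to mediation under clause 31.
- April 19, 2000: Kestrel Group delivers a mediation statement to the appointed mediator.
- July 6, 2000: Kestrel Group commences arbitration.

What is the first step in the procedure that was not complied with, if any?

(1) the permitted window runs from January 24, 2000 + 7 = January 31, 2000 to January 24, 2000 + 17 = February 10, 2000; February 1, 2000 falls inside that range.
(2) permitted from March 3, 2000 + 23 days = March 26, 2000 onward; done March 27, 2000, after the minimum wait.
(3) due by March 27, 2000 + 15 days = April 11, 2000; April 6, 2000 is within that limit.
(4) permitted from April 6, 2000 + 14 days = April 20, 2000 onward; done April 15, 2000 — 5 days too early.
The procedure was therefore not followed at step 4.

Step 4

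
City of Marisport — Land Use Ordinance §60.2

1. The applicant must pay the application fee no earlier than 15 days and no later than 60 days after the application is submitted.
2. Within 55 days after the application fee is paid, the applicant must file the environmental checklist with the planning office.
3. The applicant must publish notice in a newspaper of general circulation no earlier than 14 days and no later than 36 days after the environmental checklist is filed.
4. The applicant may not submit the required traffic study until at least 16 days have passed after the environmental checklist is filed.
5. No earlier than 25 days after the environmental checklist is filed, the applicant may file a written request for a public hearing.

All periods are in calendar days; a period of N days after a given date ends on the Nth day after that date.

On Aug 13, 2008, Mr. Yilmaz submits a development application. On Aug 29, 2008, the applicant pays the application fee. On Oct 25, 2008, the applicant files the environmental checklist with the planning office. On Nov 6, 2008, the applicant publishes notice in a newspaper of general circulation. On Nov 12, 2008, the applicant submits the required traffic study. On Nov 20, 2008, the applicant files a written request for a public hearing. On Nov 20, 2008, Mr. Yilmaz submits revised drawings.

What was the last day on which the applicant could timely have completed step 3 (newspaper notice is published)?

Nov 30, 2008

Step 3 runs from Oct 25, 2008, when the environmental checklist is filed. The window is 14–36 days after Oct 25, 2008; it closes on Nov 30, 2008.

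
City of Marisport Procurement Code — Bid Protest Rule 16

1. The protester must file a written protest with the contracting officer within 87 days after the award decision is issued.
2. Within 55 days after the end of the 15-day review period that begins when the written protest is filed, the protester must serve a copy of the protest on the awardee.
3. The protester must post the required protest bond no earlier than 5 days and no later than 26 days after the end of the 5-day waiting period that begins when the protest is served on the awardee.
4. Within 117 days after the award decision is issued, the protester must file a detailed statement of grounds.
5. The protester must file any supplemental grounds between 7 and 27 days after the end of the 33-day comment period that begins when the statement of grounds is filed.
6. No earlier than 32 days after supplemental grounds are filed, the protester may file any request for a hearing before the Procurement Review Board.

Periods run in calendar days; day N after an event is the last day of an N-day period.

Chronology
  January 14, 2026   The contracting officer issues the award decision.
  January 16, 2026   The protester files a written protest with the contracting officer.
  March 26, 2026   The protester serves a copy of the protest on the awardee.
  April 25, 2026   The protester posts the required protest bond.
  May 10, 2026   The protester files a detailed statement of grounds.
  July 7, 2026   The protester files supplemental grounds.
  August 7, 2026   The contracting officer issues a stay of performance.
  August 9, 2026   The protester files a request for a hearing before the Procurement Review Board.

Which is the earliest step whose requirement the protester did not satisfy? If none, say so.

None — every step was satisfied

Step 1 — counting 87 days from January 14, 2026 (when the award decision is issued) gives a deadline of April 11, 2026; completed January 16, 2026, before the deadline.
Step 2 — counting 55 days from January 31, 2026 (end of the 15-day review period, which began when the written protest is filed on January 16, 2026) gives a deadline of March 27, 2026; March 26, 2026 is within that limit.
Step 3 — 5 and 26 days from March 31, 2026 (end of the 5-day waiting period, which began when the protest is served on the awardee on March 26, 2026) are April 5, 2026 and April 26, 2026 respectively; done April 25, 2026, which is between those dates.
Step 4 — counting 117 days from January 14, 2026 (when the award decision is issued) gives a deadline of May 11, 2026; completed May 10, 2026, before the deadline.
Step 5 — 7 and 27 days from June 12, 2026 (end of the 33-day comment period, which began when the statement of grounds is filed on May 10, 2026) are June 19, 2026 and July 9, 2026 respectively; done July 7, 2026 — within the window.
Step 6 — must wait 32 days from July 7, 2026 (when supplemental grounds are filed), so not before August 8, 2026; done August 9, 2026, after the minimum wait.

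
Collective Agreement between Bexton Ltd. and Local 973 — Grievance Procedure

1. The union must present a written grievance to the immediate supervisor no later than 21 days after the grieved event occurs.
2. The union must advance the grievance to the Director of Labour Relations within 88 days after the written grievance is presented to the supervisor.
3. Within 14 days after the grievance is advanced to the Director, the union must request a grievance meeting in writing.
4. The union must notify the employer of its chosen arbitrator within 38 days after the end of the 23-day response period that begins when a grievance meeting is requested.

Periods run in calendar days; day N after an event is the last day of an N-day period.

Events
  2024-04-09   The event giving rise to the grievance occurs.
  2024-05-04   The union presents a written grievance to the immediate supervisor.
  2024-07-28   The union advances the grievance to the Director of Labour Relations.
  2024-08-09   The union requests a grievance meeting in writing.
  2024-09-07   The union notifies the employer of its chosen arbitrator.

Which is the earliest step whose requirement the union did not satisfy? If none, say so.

Step 1: 21 days after 2024-04-09 (when the grieved event occurs) is 2024-04-30; done 2024-05-04 — 4 days late.

Step 1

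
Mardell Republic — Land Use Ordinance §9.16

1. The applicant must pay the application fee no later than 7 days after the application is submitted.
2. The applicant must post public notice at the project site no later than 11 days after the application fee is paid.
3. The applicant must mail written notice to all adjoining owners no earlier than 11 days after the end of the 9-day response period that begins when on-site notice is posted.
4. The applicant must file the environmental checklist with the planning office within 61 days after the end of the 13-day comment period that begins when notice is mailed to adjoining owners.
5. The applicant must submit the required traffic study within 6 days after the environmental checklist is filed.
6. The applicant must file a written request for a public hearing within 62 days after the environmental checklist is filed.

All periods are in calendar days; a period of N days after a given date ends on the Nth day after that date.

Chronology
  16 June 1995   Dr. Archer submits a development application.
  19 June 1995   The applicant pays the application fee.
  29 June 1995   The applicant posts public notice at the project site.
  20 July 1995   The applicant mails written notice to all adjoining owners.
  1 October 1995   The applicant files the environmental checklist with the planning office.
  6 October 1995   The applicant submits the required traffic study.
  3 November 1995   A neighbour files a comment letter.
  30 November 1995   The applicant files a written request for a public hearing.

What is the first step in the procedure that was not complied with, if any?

None — every step was satisfied

Step 1 — counting 7 days from 16 June 1995 (when the application is submitted) gives a deadline of 23 June 1995; 19 June 1995 is within that limit.
Step 2 — counting 11 days from 19 June 1995 (when the application fee is paid) gives a deadline of 30 June 1995; 29 June 1995 is within that limit.
Step 3 — must wait 11 days from 8 July 1995 (end of the 9-day response period, which began when on-site notice is posted on 29 June 1995), so not before 19 July 1995; done 20 July 1995, after the minimum wait.
Step 4 — counting 61 days from 2 August 1995 (end of the 13-day comment period, which began when notice is mailed to adjoining owners on 20 July 1995) gives a deadline of 2 October 1995; 1 October 1995 is within that limit.
Step 5 — counting 6 days from 1 October 1995 (when the environmental checklist is filed) gives a deadline of 7 October 1995; done 6 October 1995 — timely.
Step 6 — counting 62 days from 1 October 1995 (when the environmental checklist is filed) gives a deadline of 2 December 1995; done 30 November 1995 — timely.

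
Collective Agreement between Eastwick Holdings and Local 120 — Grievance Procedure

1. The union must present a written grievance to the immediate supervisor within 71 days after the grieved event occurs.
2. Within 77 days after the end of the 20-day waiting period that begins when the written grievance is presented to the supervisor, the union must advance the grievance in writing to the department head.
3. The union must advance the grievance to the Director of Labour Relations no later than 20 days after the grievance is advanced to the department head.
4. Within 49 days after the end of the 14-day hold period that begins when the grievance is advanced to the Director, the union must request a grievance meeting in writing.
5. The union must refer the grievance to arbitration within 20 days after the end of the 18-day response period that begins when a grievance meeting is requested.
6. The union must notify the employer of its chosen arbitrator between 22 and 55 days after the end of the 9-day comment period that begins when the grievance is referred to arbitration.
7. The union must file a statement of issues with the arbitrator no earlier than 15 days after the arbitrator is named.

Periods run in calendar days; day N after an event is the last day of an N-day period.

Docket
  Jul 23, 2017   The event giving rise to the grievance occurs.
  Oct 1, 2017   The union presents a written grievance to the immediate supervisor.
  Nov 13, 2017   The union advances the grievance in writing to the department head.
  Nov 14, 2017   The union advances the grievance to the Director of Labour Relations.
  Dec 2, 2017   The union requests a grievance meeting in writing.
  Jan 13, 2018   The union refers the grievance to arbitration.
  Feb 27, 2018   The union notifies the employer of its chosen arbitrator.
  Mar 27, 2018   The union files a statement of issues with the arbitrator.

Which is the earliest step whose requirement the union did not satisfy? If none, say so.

Step 5

Step 1 — counting 71 days from Jul 23, 2017 (when the grieved event occurs) gives a deadline of Oct 2, 2017; done Oct 1, 2017 — timely.
Step 2 — counting 77 days from Oct 21, 2017 (end of the 20-day waiting period, which began when the written grievance is presented to the supervisor on Oct 1, 2017) gives a deadline of Jan 6, 2018; Nov 13, 2017 is within that limit.
Step 3 — counting 20 days from Nov 13, 2017 (when the grievance is advanced to the department head) gives a deadline of Dec 3, 2017; done Nov 14, 2017 — timely.
Step 4 — counting 49 days from Nov 28, 2017 (end of the 14-day hold period, which began when the grievance is advanced to the Director on Nov 14, 2017) gives a deadline of Jan 16, 2018; completed Dec 2, 2017, before the deadline.
Step 5 — counting 20 days from Dec 20, 2017 (end of the 18-day response period, which began when a grievance meeting is requested on Dec 2, 2017) gives a deadline of Jan 9, 2018; not done until Jan 13, 2018, 4 days after the deadline.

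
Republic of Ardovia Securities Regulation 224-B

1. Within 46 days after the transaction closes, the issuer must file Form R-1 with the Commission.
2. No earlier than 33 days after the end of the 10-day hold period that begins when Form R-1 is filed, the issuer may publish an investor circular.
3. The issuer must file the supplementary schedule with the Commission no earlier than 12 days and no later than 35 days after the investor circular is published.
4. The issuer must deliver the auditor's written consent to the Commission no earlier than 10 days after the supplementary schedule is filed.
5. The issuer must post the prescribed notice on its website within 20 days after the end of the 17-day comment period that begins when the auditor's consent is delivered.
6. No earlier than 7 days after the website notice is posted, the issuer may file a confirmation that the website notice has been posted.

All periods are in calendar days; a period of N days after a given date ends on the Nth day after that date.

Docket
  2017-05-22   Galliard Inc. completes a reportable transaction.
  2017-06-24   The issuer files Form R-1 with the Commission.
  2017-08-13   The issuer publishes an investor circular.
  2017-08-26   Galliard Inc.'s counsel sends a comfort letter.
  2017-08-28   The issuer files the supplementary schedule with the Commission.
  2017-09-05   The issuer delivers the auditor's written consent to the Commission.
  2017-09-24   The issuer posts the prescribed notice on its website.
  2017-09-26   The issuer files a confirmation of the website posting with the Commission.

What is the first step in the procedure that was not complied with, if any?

Step 4

(1) due by 2017-05-22 + 46 days = 2017-07-07; done 2017-06-24 — timely.
(2) permitted from 2017-07-04 + 33 days = 2017-08-06 onward; done 2017-08-13, after the minimum wait.
(3) the permitted window runs from 2017-08-13 + 12 = 2017-08-25 to 2017-08-13 + 35 = 2017-09-17; done 2017-08-28 — within the window.
(4) permitted from 2017-08-28 + 10 days = 2017-09-07 onward; done 2017-09-05 — 2 days too early.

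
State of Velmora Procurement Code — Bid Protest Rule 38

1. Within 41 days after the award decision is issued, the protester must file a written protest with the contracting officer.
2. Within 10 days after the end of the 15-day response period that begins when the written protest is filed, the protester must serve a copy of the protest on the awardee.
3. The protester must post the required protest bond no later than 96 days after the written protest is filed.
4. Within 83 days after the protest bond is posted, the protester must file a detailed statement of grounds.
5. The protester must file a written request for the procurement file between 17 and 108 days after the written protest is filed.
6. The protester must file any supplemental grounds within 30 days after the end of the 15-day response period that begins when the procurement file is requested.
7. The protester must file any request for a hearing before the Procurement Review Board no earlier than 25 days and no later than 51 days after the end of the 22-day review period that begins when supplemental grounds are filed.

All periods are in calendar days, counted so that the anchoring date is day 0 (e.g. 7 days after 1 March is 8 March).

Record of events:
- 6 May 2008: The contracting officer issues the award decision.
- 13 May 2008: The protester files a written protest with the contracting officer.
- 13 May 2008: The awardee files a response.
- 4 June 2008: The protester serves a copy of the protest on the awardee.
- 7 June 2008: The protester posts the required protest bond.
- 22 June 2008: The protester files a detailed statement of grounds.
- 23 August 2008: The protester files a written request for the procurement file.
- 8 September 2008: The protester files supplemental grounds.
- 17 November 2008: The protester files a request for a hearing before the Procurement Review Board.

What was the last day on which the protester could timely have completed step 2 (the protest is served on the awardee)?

7 June 2008

The written protest is filed on 13 May 2008; the 15-day response period therefore ends 28 May 2008, and step 2 runs from that date. 10 days after 28 May 2008 is 7 June 2008.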